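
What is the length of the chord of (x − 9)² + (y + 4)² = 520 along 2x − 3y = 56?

12√13

Centre (9, −4), r² = 520. Perpendicular distance d from centre to line = |−26| / √13 = 26/√13.
Chord = 2√(r² − d²) = 2·√(468) = 12√13.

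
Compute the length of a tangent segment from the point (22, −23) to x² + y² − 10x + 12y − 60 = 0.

With centre O = (5, −6), |OP|² = 578 and r² = 121.
The tangent meets the radius at right angles, so tangent² = |PO|² − r² = 578 − 121 = 457.

√457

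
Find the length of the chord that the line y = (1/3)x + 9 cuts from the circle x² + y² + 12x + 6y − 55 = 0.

From the line, y = (27 + x)/3. Substituting:
10x² + 180x + 720 = 0  ⟹  x² + 18x + 72 = 0
x = −6 or x = −12, giving (−6, 7) and (−12, 5).
Chord length = distance between (−6, 7) and (−12, 5) = √40 = 2√10.

2√10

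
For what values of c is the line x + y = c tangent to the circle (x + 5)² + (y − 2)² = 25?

For a tangent, require d(centre, line) = r = 5.
|1·(−5) + 1·2 − c| / √2 = 5
|c − (−3)| = 5√2.

c = −3 ± 5√2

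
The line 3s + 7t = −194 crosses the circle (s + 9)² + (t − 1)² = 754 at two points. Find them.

From the line, t = (−194 − 3s)/7. Substituting:
58s² + 2088s + 7424 = 0  ⟹  s² + 36s + 128 = 0
s = −4 or s = −32, giving (−4, −26) and (−32, −14).

(−32, −14) and (−4, −26)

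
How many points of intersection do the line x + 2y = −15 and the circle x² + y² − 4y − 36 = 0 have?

0

Centre (0, 2), r² = 40. Distance² from centre to line = (19)²/5 = 361/5.
Since d² > r², the line lies outside the circle.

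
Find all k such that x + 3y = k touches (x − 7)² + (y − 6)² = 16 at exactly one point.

k = 25 ± 4√10

For a tangent, require d(centre, line) = r = 4.
|1·7 + 3·6 − k| / √10 = 4
|k − (25)| = 4√10.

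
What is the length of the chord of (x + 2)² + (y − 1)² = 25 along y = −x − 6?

5√2

Substitute y = −x − 6:
2x² + 18x + 28 = 0  ⟹  x² + 9x + 14 = 0
x = −2 or x = −7, giving (−2, −4) and (−7, 1).
|(−2, −4) − (−7, 1)| = √((5)² + (−5)²) = 5√2.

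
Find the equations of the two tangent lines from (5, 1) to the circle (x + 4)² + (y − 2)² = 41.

4x − 5y = 15 and 5x + 4y = 29

A line y − (1) = m(x − (5)) is tangent when its distance from (−4, 2) is √41:
(−9m − (1))² = 41(m² + 1)
20m² + 9m − 20 = 0, so m = 4/5 or m = −5/4.
With m = 4/5: 4x − 5y = 15. With m = −5/4: 5x + 4y = 29.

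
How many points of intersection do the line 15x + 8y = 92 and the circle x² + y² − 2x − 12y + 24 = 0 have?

Substituting the line into the circle gives 289x² − 1448x + 1168 = 0.
Δ = 2096704 − 1350208 = 746496.
Two real roots: the line is a secant.

2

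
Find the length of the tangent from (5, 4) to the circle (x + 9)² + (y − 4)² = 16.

6√5

The centre is (−9, 4) and r = 4. The square of the distance from P to the centre is 196 + 0 = 196.
By the tangent–radius right angle, tangent length = √(|PO|² − r²) = √180 = 6√5.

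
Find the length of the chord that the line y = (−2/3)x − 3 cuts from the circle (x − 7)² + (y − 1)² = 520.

The distance from (7, 1) to the line is 26/√13, and r² = 520.
Half the chord is √(r² − d²) = √(468), so the full chord is 12√13.

12√13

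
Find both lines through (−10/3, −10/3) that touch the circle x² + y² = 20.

Write the tangent as mx − y + (−10/3 − m·(−10/3)) = 0 and set its distance from the centre to 2√5:
(10/3m − (10/3))² = 20(m² + 1)
2m² + 5m + 2 = 0, so m = −1/2 or m = −2.
Through (−10/3, −10/3) these give x + 2y = −10 and 2x + y = −10.

x + 2y = −10 and 2x + y = −10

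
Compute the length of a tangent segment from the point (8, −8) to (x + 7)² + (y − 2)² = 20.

√305

The centre is (−7, 2) and r = 2√5. The square of the distance from P to the centre is 225 + 100 = 325.
Power of the point: PT² = |PO|² − r² = 305, so PT = √305.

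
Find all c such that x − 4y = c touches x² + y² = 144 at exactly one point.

c = ±12√17

The line touches the circle iff its distance from (0, 0) is 12:
|1·0 − 4·0 − c| / √17 = 12
|c| = 12√17.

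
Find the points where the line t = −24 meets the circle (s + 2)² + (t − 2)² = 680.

(−4, −24) and (0, −24)

Express t = −24 and substitute into the circle:
s² + 4s = 0
s = 0 or s = −4, giving (0, −24) and (−4, −24).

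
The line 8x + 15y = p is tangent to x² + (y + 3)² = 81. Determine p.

p = −198 or p = 108

For a tangent, require d(centre, line) = r = 9.
|8·0 + 15·(−3) − p| / √289 = 9
|p − (−45)| = 9·17, so p = 108 or p = −198.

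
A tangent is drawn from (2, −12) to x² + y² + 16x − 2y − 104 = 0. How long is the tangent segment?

10

The centre is (−8, 1) and r = 13. The square of the distance from P to the centre is 100 + 169 = 269.
By the tangent–radius right angle, tangent length = √(|PO|² − r²) = √100 = 10.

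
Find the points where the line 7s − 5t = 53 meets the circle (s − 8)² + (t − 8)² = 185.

Substitute t = (−53 + 7s)/5:
74s² − 1702s + 5624 = 0  ⟹  s² − 23s + 76 = 0
s = 19 or s = 4, giving (19, 16) and (4, −5).

(4, −5) and (19, 16)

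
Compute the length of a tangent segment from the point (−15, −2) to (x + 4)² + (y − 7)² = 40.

9√2

With centre O = (−4, 7), |OP|² = 202 and r² = 40.
The tangent meets the radius at right angles, so tangent² = |PO|² − r² = 202 − 40 = 162.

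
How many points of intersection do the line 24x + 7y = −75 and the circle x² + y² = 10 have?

2

Centre (0, 0), r² = 10. Distance² from centre to line = (75)²/625 = 9.
Since d² < r², the line cuts the circle twice.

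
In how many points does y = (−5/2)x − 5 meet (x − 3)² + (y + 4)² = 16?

2

d² = (5·3 + 2·(−4) − (−10))²/29 = 289/29; r² = 16.
Since d² < r², the line cuts the circle twice.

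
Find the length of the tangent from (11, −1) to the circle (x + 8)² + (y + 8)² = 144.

With centre O = (−8, −8), |OP|² = 410 and r² = 144.
Power of the point: PT² = |PO|² − r² = 266, so PT = √266.

√266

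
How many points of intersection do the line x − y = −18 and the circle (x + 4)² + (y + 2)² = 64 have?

0

Substituting the line into the circle gives 2x² + 48x + 352 = 0.
Discriminant = (48)² − 4·2·(352) = −512 < 0.
No real roots: the line does not meet the circle.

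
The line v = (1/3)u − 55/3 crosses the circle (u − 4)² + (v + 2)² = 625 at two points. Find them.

Substitute v = (−55 + u)/3:
10u² − 170u − 3080 = 0  ⟹  u² − 17u − 308 = 0
u = 28 or u = −11, giving (28, −9) and (−11, −22).

(−11, −22) and (28, −9)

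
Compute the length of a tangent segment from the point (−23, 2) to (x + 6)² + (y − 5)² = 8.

√290

Centre (−6, 5), r² = 8. |PO|² = (−17)² + (−3)² = 298.
The tangent meets the radius at right angles, so tangent² = |PO|² − r² = 298 − 8 = 290.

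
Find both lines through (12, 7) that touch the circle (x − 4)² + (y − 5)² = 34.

3x + 5y = 71 and 5x − 3y = 39

Write the tangent as mx − y + (7 − m·(12)) = 0 and set its distance from the centre to √34:
[m·(−8) − (−2)]² = 34(m² + 1)
15m² − 16m − 15 = 0, so m = −3/5 or m = 5/3.
With m = −3/5: 3x + 5y = 71. With m = 5/3: 5x − 3y = 39.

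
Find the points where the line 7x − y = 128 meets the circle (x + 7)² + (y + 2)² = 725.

Express y = 7x − 128 and substitute into the circle:
50x² − 1750x + 15200 = 0  ⟹  x² − 35x + 304 = 0
x = 19 or x = 16, giving (19, 5) and (16, −16).

(16, −16) and (19, 5)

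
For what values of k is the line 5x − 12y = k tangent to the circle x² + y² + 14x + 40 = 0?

Tangency holds when the distance from the centre (−7, 0) to the line equals the radius 3:
|5·(−7) − 12·0 − k| / √169 = 3
|k − (−35)| = 3·13, so k = 4 or k = −74.

k = −74 or k = 4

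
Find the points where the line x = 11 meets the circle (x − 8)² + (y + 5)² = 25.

The line gives x = 11. Substituting into the circle:
y² + 10y + 9 = 0
y = −1 or y = −9, giving (11, −1) and (11, −9).

(11, −9) and (11, −1)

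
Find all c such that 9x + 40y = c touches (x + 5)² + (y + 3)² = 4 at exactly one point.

c = −247 or c = −83

For a tangent, require d(centre, line) = r = 2.
|9·(−5) + 40·(−3) − c| / √1681 = 2
|c − (−165)| = 2·41, so c = −83 or c = −247.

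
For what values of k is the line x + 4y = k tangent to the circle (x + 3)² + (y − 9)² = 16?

Tangency holds when the distance from the centre (−3, 9) to the line equals the radius 4:
|1·(−3) + 4·9 − k| / √17 = 4
|k − (33)| = 4√17.

k = 33 ± 4√17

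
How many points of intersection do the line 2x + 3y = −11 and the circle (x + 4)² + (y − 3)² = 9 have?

Substituting the line into the circle gives 13x² + 152x + 463 = 0.
Discriminant = (152)² − 4·13·(463) = −972 < 0.
No real roots: the line does not meet the circle.

0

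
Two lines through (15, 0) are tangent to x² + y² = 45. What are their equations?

x + 2y = 15 and x − 2y = 15

A line y − (0) = m(x − (15)) is tangent when its distance from (0, 0) is 3√5:
[m·(−15) − (0)]² = 45(m² + 1)
4m² − 1 = 0, so m = −1/2 or m = 1/2.
Through (15, 0) these give x + 2y = 15 and x − 2y = 15.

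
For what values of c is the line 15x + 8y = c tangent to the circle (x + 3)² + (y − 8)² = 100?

c = −151 or c = 189

Tangency holds when the distance from the centre (−3, 8) to the line equals the radius 10:
|15·(−3) + 8·8 − c| / √289 = 10
|c − (19)| = 10·17, so c = 189 or c = −151.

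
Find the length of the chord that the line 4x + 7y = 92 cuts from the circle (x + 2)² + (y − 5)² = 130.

From the line, y = (92 − 4x)/7. Substituting:
65x² − 260x − 2925 = 0  ⟹  x² − 4x − 45 = 0
x = 9 or x = −5, giving (9, 8) and (−5, 16).
Chord length = distance between (9, 8) and (−5, 16) = √260 = 2√65.

2√65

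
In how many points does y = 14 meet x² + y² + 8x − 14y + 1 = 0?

2

Centre (−4, 7), r² = 64. Distance² from centre to line = (−7)² = 49.
Since d² < r², the line cuts the circle twice.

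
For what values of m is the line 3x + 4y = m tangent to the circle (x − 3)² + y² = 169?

Tangency holds when the distance from the centre (3, 0) to the line equals the radius 13:
|3·3 + 4·0 − m| / √25 = 13
|m − (9)| = 13·5, so m = 74 or m = −56.

m = −56 or m = 74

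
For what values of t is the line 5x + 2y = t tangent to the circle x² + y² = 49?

t = ±7√29

Tangency holds when the distance from the centre (0, 0) to the line equals the radius 7:
|5·0 + 2·0 − t| / √29 = 7
|t| = 7√29.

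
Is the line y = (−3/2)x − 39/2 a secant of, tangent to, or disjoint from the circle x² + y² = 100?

disjoint

Substituting the line into the circle gives 13x² + 234x + 1121 = 0.
Discriminant = (234)² − 4·13·(1121) = −3536 < 0.
No real roots: the line does not meet the circle.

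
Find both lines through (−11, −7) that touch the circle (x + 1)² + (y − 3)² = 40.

A line y − (−7) = m(x − (−11)) is tangent when its distance from (−1, 3) is 2√10:
[m·(10) − (10)]² = 40(m² + 1)
3m² − 10m + 3 = 0, so m = 1/3 or m = 3.
With m = 1/3: x − 3y = 10. With m = 3: 3x − y = −26.

x − 3y = 10 and 3x − y = −26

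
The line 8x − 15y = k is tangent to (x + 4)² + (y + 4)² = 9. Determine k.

The line touches the circle iff its distance from (−4, −4) is 3:
|8·(−4) − 15·(−4) − k| / √289 = 3
|k − (28)| = 3·17, so k = 79 or k = −23.

k = −23 or k = 79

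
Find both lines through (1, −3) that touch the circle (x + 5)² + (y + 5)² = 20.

x + 2y = −5 and 2x − y = 5

A line y − (−3) = m(x − (1)) is tangent when its distance from (−5, −5) is 2√5:
[m·(−6) − (−2)]² = 20(m² + 1)
2m² − 3m − 2 = 0, so m = −1/2 or m = 2.
Through (1, −3) these give x + 2y = −5 and 2x − y = 5.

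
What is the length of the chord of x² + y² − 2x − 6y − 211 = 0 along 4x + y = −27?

6√17

Substitute y = −4x − 27:
17x² + 238x + 680 = 0  ⟹  x² + 14x + 40 = 0
x = −4 or x = −10, giving (−4, −11) and (−10, 13).
Chord length = distance between (−4, −11) and (−10, 13) = √612 = 6√17.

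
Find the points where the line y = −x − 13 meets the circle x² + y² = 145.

Substitute y = −x − 13:
2x² + 26x + 24 = 0  ⟹  x² + 13x + 12 = 0
x = −1 or x = −12, giving (−1, −12) and (−12, −1).

(−12, −1) and (−1, −12)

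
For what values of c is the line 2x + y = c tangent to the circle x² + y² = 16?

Tangency holds when the distance from the centre (0, 0) to the line equals the radius 4:
|2·0 + 1·0 − c| / √5 = 4
|c| = 4√5.

c = ±4√5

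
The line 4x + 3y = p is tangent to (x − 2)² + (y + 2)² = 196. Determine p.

p = −68 or p = 72

The line touches the circle iff its distance from (2, −2) is 14:
|4·2 + 3·(−2) − p| / √25 = 14
|p − (2)| = 14·5, so p = 72 or p = −68.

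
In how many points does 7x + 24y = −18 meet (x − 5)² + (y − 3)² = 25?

1

Centre (5, 3), r² = 25. Distance² from centre to line = (125)²/625 = 25.
Since d² = r², the line is tangent.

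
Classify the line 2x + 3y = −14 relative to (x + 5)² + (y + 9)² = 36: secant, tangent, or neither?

neither

Substituting the line into the circle gives 13x² + 38x + 70 = 0.
Δ = 1444 − 3640 = −2196.
No real roots: the line does not meet the circle.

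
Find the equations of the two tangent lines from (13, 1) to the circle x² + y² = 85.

Let a tangent through (13, 1) have slope m. Its distance from (0, 0) must equal √85:
(−13m − (−1))² = 85(m² + 1)
42m² − 13m − 42 = 0, so m = 7/6 or m = −6/7.
Through (13, 1) these give 7x − 6y = 85 and 6x + 7y = 85.

7x − 6y = 85 and 6x + 7y = 85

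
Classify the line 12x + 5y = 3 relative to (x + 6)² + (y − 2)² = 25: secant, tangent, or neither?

Substituting the line into the circle gives 169x² + 468x + 324 = 0.
Δ = 219024 − 219024 = 0.
A repeated root: the line is tangent.

tangent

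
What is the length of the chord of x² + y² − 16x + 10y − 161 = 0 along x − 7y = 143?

Centre (8, −5), r² = 250. Perpendicular distance d from centre to line = |−100| / √50 = 100/√50.
Chord = 2√(r² − d²) = 2·√(50) = 10√2.

10√2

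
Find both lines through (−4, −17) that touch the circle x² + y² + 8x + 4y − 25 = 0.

2x − y = 9 and 2x + y = −25

Let a tangent through (−4, −17) have slope m. Its distance from (−4, −2) must equal 3√5:
(0m − (15))² = 45(m² + 1)
m² − 4 = 0, so m = 2 or m = −2.
With m = 2: 2x − y = 9. With m = −2: 2x + y = −25.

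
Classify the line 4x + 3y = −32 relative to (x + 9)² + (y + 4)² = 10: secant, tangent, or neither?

Substituting the line into the circle gives 25x² + 322x + 1039 = 0.
Δ = 103684 − 103900 = −216.
No real roots: the line does not meet the circle.

neither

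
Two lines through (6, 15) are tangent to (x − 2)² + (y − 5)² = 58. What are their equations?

A line y − (15) = m(x − (6)) is tangent when its distance from (2, 5) is √58:
[m·(−4) − (−10)]² = 58(m² + 1)
21m² + 40m − 21 = 0, so m = 3/7 or m = −7/3.
With m = 3/7: 3x − 7y = −87. With m = −7/3: 7x + 3y = 87.

3x − 7y = −87 and 7x + 3y = 87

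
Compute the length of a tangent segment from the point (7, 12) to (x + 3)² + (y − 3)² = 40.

The centre is (−3, 3) and r = 2√10. The square of the distance from P to the centre is 100 + 81 = 181.
By the tangent–radius right angle, tangent length = √(|PO|² − r²) = √141.

√141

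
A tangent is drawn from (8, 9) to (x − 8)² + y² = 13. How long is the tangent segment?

2√17

Centre (8, 0), r² = 13. |PO|² = (0)² + (9)² = 81.
By the tangent–radius right angle, tangent length = √(|PO|² − r²) = √68 = 2√17.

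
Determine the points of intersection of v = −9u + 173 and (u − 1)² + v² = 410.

(18, 11) and (20, −7)

Express v = −9u + 173 and substitute into the circle:
82u² − 3116u + 29520 = 0  ⟹  u² − 38u + 360 = 0
u = 20 or u = 18, giving (20, −7) and (18, 11).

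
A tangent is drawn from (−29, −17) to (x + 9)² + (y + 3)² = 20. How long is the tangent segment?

With centre O = (−9, −3), |OP|² = 596 and r² = 20.
Power of the point: PT² = |PO|² − r² = 576, so PT = 24.

24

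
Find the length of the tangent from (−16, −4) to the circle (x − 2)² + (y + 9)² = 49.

Centre (2, −9), r² = 49. |PO|² = (−18)² + (5)² = 349.
Power of the point: PT² = |PO|² − r² = 300, so PT = 10√3.

10√3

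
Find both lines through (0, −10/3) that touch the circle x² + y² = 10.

Let a tangent through (0, −10/3) have slope m. Its distance from (0, 0) must equal √10:
[m·(0) − (10/3)]² = 10(m² + 1)
9m² − 1 = 0, so m = 1/3 or m = −1/3.
Through (0, −10/3) these give x − 3y = 10 and x + 3y = −10.

x − 3y = 10 and x + 3y = −10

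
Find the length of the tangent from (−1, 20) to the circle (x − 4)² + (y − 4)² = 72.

√209

The centre is (4, 4) and r = 6√2. The square of the distance from P to the centre is 25 + 256 = 281.
Power of the point: PT² = |PO|² − r² = 209, so PT = √209.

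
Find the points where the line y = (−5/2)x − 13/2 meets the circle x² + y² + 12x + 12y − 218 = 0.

Express y = (−13 − 5x)/2 and substitute into the circle:
29x² + 58x − 1015 = 0  ⟹  x² + 2x − 35 = 0
x = 5 or x = −7, giving (5, −19) and (−7, 11).

(−7, 11) and (5, −19)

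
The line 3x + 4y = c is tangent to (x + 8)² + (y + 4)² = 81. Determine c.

The line touches the circle iff its distance from (−8, −4) is 9:
|3·(−8) + 4·(−4) − c| / √25 = 9
|c − (−40)| = 9·5, so c = 5 or c = −85.

c = −85 or c = 5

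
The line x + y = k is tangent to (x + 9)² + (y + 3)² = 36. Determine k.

The line touches the circle iff its distance from (−9, −3) is 6:
|1·(−9) + 1·(−3) − k| / √2 = 6
|k − (−12)| = 6√2.

k = −12 ± 6√2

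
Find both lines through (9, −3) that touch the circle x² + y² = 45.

x − 2y = 15 and 2x + y = 15

Let a tangent through (9, −3) have slope m. Its distance from (0, 0) must equal 3√5:
(−9m − (3))² = 45(m² + 1)
2m² + 3m − 2 = 0, so m = 1/2 or m = −2.
Through (9, −3) these give x − 2y = 15 and 2x + y = 15.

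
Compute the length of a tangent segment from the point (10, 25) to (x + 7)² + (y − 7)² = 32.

The centre is (−7, 7) and r = 4√2. The square of the distance from P to the centre is 289 + 324 = 613.
Power of the point: PT² = |PO|² − r² = 581, so PT = √581.

√581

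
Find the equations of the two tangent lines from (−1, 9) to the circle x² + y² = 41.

Let a tangent through (−1, 9) have slope m. Its distance from (0, 0) must equal √41:
[m·(1) − (−9)]² = 41(m² + 1)
20m² − 9m − 20 = 0, so m = 5/4 or m = −4/5.
Through (−1, 9) these give 5x − 4y = −41 and 4x + 5y = 41.

5x − 4y = −41 and 4x + 5y = 41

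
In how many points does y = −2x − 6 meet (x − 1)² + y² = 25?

Centre (1, 0), r² = 25. Distance² from centre to line = (8)²/5 = 64/5.
Since d² < r², the line cuts the circle twice.

2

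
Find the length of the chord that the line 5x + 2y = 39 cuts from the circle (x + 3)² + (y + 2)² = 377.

6√29

Express y = (39 − 5x)/2 and substitute into the circle:
29x² − 406x + 377 = 0  ⟹  x² − 14x + 13 = 0
x = 13 or x = 1, giving (13, −13) and (1, 17).
|(13, −13) − (1, 17)| = √((12)² + (−30)²) = 6√29.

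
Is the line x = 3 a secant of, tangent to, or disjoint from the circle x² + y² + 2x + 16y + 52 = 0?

disjoint

d² = (1·(−1) + 0·(−8) − (3))² = 16; r² = 13.
Since d² > r², the line lies outside the circle.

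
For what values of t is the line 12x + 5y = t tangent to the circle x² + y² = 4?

Tangency holds when the distance from the centre (0, 0) to the line equals the radius 2:
|12·0 + 5·0 − t| / √169 = 2
|t| = 2·13, so t = 26 or t = −26.

t = −26 or t = 26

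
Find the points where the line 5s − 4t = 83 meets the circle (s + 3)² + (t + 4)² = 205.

(3, −17) and (11, −7)

Express t = (−83 + 5s)/4 and substitute into the circle:
41s² − 574s + 1353 = 0  ⟹  s² − 14s + 33 = 0
s = 11 or s = 3, giving (11, −7) and (3, −17).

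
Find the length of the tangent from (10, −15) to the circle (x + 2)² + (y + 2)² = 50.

√263

With centre O = (−2, −2), |OP|² = 313 and r² = 50.
By the tangent–radius right angle, tangent length = √(|PO|² − r²) = √263.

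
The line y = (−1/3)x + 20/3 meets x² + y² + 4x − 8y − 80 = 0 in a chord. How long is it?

Centre (−2, 4), r² = 100. Perpendicular distance d from centre to line = |−10| / √10 = 10/√10.
Chord = 2√(r² − d²) = 2·√(90) = 6√10.

6√10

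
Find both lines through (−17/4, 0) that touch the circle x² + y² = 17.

4x − y = −17 and 4x + y = −17

A line y − (0) = m(x − (−17/4)) is tangent when its distance from (0, 0) is √17:
(17/4m − (0))² = 17(m² + 1)
m² − 16 = 0, so m = 4 or m = −4.
Through (−17/4, 0) these give 4x − y = −17 and 4x + y = −17.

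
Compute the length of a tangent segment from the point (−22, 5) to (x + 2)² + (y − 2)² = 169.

Centre (−2, 2), r² = 169. |PO|² = (−20)² + (3)² = 409.
Power of the point: PT² = |PO|² − r² = 240, so PT = 4√15.

4√15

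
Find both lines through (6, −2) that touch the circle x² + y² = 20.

x − 2y = 10 and 2x + y = 10

Let a tangent through (6, −2) have slope m. Its distance from (0, 0) must equal 2√5:
[m·(−6) − (2)]² = 20(m² + 1)
2m² + 3m − 2 = 0, so m = 1/2 or m = −2.
With m = 1/2: x − 2y = 10. With m = −2: 2x + y = 10.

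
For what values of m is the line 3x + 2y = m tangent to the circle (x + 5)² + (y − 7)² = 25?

The line touches the circle iff its distance from (−5, 7) is 5:
|3·(−5) + 2·7 − m| / √13 = 5
|m − (−1)| = 5√13.

m = −1 ± 5√13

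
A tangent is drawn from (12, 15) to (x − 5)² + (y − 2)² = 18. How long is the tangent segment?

10√2

The centre is (5, 2) and r = 3√2. The square of the distance from P to the centre is 49 + 169 = 218.
The tangent meets the radius at right angles, so tangent² = |PO|² − r² = 218 − 18 = 200.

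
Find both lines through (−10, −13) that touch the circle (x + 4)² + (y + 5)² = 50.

Let a tangent through (−10, −13) have slope m. Its distance from (−4, −5) must equal 5√2:
[m·(6) − (8)]² = 50(m² + 1)
7m² + 48m − 7 = 0, so m = −7 or m = 1/7.
Through (−10, −13) these give 7x + y = −83 and x − 7y = 81.

7x + y = −83 and x − 7y = 81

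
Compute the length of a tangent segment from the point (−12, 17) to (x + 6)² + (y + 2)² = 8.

√389

Centre (−6, −2), r² = 8. |PO|² = (−6)² + (19)² = 397.
By the tangent–radius right angle, tangent length = √(|PO|² − r²) = √389.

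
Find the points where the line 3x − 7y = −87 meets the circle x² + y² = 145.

Express y = (87 + 3x)/7 and substitute into the circle:
58x² + 522x + 464 = 0  ⟹  x² + 9x + 8 = 0
x = −1 or x = −8, giving (−1, 12) and (−8, 9).

(−8, 9) and (−1, 12)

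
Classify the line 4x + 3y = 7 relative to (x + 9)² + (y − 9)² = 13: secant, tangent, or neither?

secant

Substituting the line into the circle gives 25x² + 322x + 1012 = 0.
Discriminant = (322)² − 4·25·(1012) = 2484 > 0.
Two real roots: the line is a secant.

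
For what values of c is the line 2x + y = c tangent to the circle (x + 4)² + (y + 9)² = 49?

The line touches the circle iff its distance from (−4, −9) is 7:
|2·(−4) + 1·(−9) − c| / √5 = 7
|c − (−17)| = 7√5.

c = −17 ± 7√5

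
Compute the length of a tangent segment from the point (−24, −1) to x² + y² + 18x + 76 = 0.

√221

The centre is (−9, 0) and r = √5. The square of the distance from P to the centre is 225 + 1 = 226.
Power of the point: PT² = |PO|² − r² = 221, so PT = √221.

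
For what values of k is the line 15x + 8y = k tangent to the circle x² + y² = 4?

k = −34 or k = 34

For a tangent, require d(centre, line) = r = 2.
|15·0 + 8·0 − k| / √289 = 2
|k| = 2·17, so k = 34 or k = −34.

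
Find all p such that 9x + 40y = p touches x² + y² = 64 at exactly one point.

p = −328 or p = 328

For a tangent, require d(centre, line) = r = 8.
|9·0 + 40·0 − p| / √1681 = 8
|p| = 8·41, so p = 328 or p = −328.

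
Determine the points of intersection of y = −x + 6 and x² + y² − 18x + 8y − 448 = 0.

(−7, 13) and (26, −20)

Substitute y = −x + 6:
2x² − 38x − 364 = 0  ⟹  x² − 19x − 182 = 0
x = 26 or x = −7, giving (26, −20) and (−7, 13).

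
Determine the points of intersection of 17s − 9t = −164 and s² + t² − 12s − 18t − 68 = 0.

(−7, 5) and (2, 22)

Express t = (164 + 17s)/9 and substitute into the circle:
370s² + 1850s − 5180 = 0  ⟹  s² + 5s − 14 = 0
s = 2 or s = −7, giving (2, 22) and (−7, 5).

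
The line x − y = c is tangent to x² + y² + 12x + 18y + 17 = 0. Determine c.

c = 3 ± 10√2

For a tangent, require d(centre, line) = r = 10.
|1·(−6) − 1·(−9) − c| / √2 = 10
|c − (3)| = 10√2.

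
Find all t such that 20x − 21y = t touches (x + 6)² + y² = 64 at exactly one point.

t = −352 or t = 112

Tangency holds when the distance from the centre (−6, 0) to the line equals the radius 8:
|20·(−6) − 21·0 − t| / √841 = 8
|t − (−120)| = 8·29, so t = 112 or t = −352.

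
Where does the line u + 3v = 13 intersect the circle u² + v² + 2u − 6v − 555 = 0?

Express v = (13 − u)/3 and substitute into the circle:
10u² + 10u − 5060 = 0  ⟹  u² + u − 506 = 0
u = 22 or u = −23, giving (22, −3) and (−23, 12).

(−23, 12) and (22, −3)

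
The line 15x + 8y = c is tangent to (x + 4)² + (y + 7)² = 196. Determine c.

c = −354 or c = 122

The line touches the circle iff its distance from (−4, −7) is 14:
|15·(−4) + 8·(−7) − c| / √289 = 14
|c − (−116)| = 14·17, so c = 122 or c = −354.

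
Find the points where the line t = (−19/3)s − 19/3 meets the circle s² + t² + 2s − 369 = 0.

From the line, t = (−19 − 19s)/3. Substituting:
370s² + 740s − 2960 = 0  ⟹  s² + 2s − 8 = 0
s = 2 or s = −4, giving (2, −19) and (−4, 19).

(−4, 19) and (2, −19)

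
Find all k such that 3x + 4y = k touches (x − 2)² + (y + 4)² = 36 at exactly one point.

The line touches the circle iff its distance from (2, −4) is 6:
|3·2 + 4·(−4) − k| / √25 = 6
|k − (−10)| = 6·5, so k = 20 or k = −40.

k = −40 or k = 20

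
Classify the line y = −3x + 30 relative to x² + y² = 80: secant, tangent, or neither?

neither

Substituting the line into the circle gives 10x² − 180x + 820 = 0.
Δ = 32400 − 32800 = −400.
No real roots: the line does not meet the circle.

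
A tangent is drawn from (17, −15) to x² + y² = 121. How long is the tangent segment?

With centre O = (0, 0), |OP|² = 514 and r² = 121.
The tangent meets the radius at right angles, so tangent² = |PO|² − r² = 514 − 121 = 393.

√393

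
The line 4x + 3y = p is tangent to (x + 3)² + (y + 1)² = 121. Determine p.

Tangency holds when the distance from the centre (−3, −1) to the line equals the radius 11:
|4·(−3) + 3·(−1) − p| / √25 = 11
|p − (−15)| = 11·5, so p = 40 or p = −70.

p = −70 or p = 40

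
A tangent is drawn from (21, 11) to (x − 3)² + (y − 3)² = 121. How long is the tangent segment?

The centre is (3, 3) and r = 11. The square of the distance from P to the centre is 324 + 64 = 388.
Power of the point: PT² = |PO|² − r² = 267, so PT = √267.

√267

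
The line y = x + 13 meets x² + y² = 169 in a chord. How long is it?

Substitute y = x + 13:
2x² + 26x = 0  ⟹  x² + 13x = 0
x = 0 or x = −13, giving (0, 13) and (−13, 0).
Chord length = distance between (0, 13) and (−13, 0) = √338 = 13√2.

13√2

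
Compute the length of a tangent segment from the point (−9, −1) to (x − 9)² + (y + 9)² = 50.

With centre O = (9, −9), |OP|² = 388 and r² = 50.
By the tangent–radius right angle, tangent length = √(|PO|² − r²) = √338 = 13√2.

13√2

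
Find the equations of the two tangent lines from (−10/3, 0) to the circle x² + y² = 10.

A line y − (0) = m(x − (−10/3)) is tangent when its distance from (0, 0) is √10:
[m·(10/3) − (0)]² = 10(m² + 1)
m² − 9 = 0, so m = −3 or m = 3.
Through (−10/3, 0) these give 3x + y = −10 and 3x − y = −10.

3x + y = −10 and 3x − y = −10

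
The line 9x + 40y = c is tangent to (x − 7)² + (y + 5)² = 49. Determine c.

c = −424 or c = 150

For a tangent, require d(centre, line) = r = 7.
|9·7 + 40·(−5) − c| / √1681 = 7
|c − (−137)| = 7·41, so c = 150 or c = −424.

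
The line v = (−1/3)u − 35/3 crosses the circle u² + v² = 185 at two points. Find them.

(−11, −8) and (4, −13)

Express v = (−35 − u)/3 and substitute into the circle:
10u² + 70u − 440 = 0  ⟹  u² + 7u − 44 = 0
u = 4 or u = −11, giving (4, −13) and (−11, −8).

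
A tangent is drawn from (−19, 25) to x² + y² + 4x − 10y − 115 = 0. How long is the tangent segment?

√545

Centre (−2, 5), r² = 144. |PO|² = (−17)² + (20)² = 689.
Power of the point: PT² = |PO|² − r² = 545, so PT = √545.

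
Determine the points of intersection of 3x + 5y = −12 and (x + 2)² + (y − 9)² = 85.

(−9, 3) and (−4, 0)

Express y = (−12 − 3x)/5 and substitute into the circle:
34x² + 442x + 1224 = 0  ⟹  x² + 13x + 36 = 0
x = −4 or x = −9, giving (−4, 0) and (−9, 3).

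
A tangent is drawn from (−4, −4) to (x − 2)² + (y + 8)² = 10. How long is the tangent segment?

√42

With centre O = (2, −8), |OP|² = 52 and r² = 10.
Power of the point: PT² = |PO|² − r² = 42, so PT = √42.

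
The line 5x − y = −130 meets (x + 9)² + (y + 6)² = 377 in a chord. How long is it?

From the line, y = 5x + 130. Substituting:
26x² + 1378x + 18200 = 0  ⟹  x² + 53x + 700 = 0
x = −25 or x = −28, giving (−25, 5) and (−28, −10).
|(−25, 5) − (−28, −10)| = √((3)² + (15)²) = 3√26.

3√26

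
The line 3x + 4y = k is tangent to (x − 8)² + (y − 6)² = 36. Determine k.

Tangency holds when the distance from the centre (8, 6) to the line equals the radius 6:
|3·8 + 4·6 − k| / √25 = 6
|k − (48)| = 6·5, so k = 78 or k = 18.

k = 18 or k = 78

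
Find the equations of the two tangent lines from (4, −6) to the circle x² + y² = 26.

Let a tangent through (4, −6) have slope m. Its distance from (0, 0) must equal √26:
(−4m − (6))² = 26(m² + 1)
5m² − 24m − 5 = 0, so m = −1/5 or m = 5.
Through (4, −6) these give x + 5y = −26 and 5x − y = 26.

x + 5y = −26 and 5x − y = 26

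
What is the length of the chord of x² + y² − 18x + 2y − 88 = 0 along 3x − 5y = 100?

2√34

Substitute y = (−100 + 3x)/5:
34x² − 1020x + 6800 = 0  ⟹  x² − 30x + 200 = 0
x = 20 or x = 10, giving (20, −8) and (10, −14).
|(20, −8) − (10, −14)| = √((10)² + (6)²) = 2√34.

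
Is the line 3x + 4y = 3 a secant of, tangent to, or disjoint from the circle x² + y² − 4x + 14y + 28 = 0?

tangent

Centre (2, −7), r² = 25. Distance² from centre to line = (−25)²/25 = 25.
Since d² = r², the line is tangent.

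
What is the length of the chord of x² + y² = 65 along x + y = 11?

3√2

Substitute y = −x + 11:
2x² − 22x + 56 = 0  ⟹  x² − 11x + 28 = 0
x = 7 or x = 4, giving (7, 4) and (4, 7).
Chord length = distance between (7, 4) and (4, 7) = √18 = 3√2.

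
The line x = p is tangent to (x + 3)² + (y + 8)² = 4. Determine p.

Tangency holds when the distance from the centre (−3, −8) to the line equals the radius 2:
|1·(−3) + 0·(−8) − p| / √1 = 2
|p − (−3)| = 2, so p = −1 or p = −5.

p = −5 or p = −1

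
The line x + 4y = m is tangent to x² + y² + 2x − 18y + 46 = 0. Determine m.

The line touches the circle iff its distance from (−1, 9) is 6:
|1·(−1) + 4·9 − m| / √17 = 6
|m − (35)| = 6√17.

m = 35 ± 6√17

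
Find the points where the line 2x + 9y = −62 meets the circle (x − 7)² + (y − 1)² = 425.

Substitute y = (−62 − 2x)/9:
85x² − 850x − 25415 = 0  ⟹  x² − 10x − 299 = 0
x = 23 or x = −13, giving (23, −12) and (−13, −4).

(−13, −4) and (23, −12)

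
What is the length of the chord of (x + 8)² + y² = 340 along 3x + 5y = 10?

From the line, y = (10 − 3x)/5. Substituting:
34x² + 340x − 6800 = 0  ⟹  x² + 10x − 200 = 0
x = 10 or x = −20, giving (10, −4) and (−20, 14).
Chord length = distance between (10, −4) and (−20, 14) = √1224 = 6√34.

6√34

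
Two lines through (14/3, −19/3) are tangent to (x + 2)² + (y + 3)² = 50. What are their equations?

7x − y = 39 and x − y = 11

A line y − (−19/3) = m(x − (14/3)) is tangent when its distance from (−2, −3) is 5√2:
[m·(−20/3) − (10/3)]² = 50(m² + 1)
m² − 8m + 7 = 0, so m = 7 or m = 1.
With m = 7: 7x − y = 39. With m = 1: x − y = 11.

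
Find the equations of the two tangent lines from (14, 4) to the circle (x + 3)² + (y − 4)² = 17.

x + 4y = 30 and x − 4y = −2

A line y − (4) = m(x − (14)) is tangent when its distance from (−3, 4) is √17:
[m·(−17) − (0)]² = 17(m² + 1)
16m² − 1 = 0, so m = −1/4 or m = 1/4.
Through (14, 4) these give x + 4y = 30 and x − 4y = −2.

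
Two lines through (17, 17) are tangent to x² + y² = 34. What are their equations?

A line y − (17) = m(x − (17)) is tangent when its distance from (0, 0) is √34:
(−17m − (−17))² = 34(m² + 1)
15m² − 34m + 15 = 0, so m = 5/3 or m = 3/5.
Through (17, 17) these give 5x − 3y = 34 and 3x − 5y = −34.

5x − 3y = 34 and 3x − 5y = −34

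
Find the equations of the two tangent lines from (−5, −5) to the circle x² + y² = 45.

x + 2y = −15 and 2x + y = −15

Let a tangent through (−5, −5) have slope m. Its distance from (0, 0) must equal 3√5:
[m·(5) − (5)]² = 45(m² + 1)
2m² + 5m + 2 = 0, so m = −1/2 or m = −2.
With m = −1/2: x + 2y = −15. With m = −2: 2x + y = −15.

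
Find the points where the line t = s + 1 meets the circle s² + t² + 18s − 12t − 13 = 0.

(−6, −5) and (2, 3)

Substitute t = s + 1:
2s² + 8s − 24 = 0  ⟹  s² + 4s − 12 = 0
s = 2 or s = −6, giving (2, 3) and (−6, −5).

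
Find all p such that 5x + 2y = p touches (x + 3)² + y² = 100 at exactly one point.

p = −15 ± 10√29

For a tangent, require d(centre, line) = r = 10.
|5·(−3) + 2·0 − p| / √29 = 10
|p − (−15)| = 10√29.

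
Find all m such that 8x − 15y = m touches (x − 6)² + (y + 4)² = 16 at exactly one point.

The line touches the circle iff its distance from (6, −4) is 4:
|8·6 − 15·(−4) − m| / √289 = 4
|m − (108)| = 4·17, so m = 176 or m = 40.

m = 40 or m = 176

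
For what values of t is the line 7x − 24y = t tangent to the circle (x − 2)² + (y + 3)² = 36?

For a tangent, require d(centre, line) = r = 6.
|7·2 − 24·(−3) − t| / √625 = 6
|t − (86)| = 6·25, so t = 236 or t = −64.

t = −64 or t = 236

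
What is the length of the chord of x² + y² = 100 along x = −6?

16

The line gives x = −6. Substituting into the circle:
y² − 64 = 0
y = 8 or y = −8, giving (−6, 8) and (−6, −8).
Chord length = distance between (−6, 8) and (−6, −8) = √256 = 16.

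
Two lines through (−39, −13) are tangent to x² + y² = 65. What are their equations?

Let a tangent through (−39, −13) have slope m. Its distance from (0, 0) must equal √65:
(39m − (13))² = 65(m² + 1)
56m² − 39m + 4 = 0, so m = 1/8 or m = 4/7.
With m = 1/8: x − 8y = 65. With m = 4/7: 4x − 7y = −65.

x − 8y = 65 and 4x − 7y = −65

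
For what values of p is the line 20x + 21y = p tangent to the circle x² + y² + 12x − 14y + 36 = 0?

Tangency holds when the distance from the centre (−6, 7) to the line equals the radius 7:
|20·(−6) + 21·7 − p| / √841 = 7
|p − (27)| = 7·29, so p = 230 or p = −176.

p = −176 or p = 230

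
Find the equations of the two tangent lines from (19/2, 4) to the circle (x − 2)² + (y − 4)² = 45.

Let a tangent through (19/2, 4) have slope m. Its distance from (2, 4) must equal 3√5:
(−15/2m − (0))² = 45(m² + 1)
m² − 4 = 0, so m = 2 or m = −2.
With m = 2: 2x − y = 15. With m = −2: 2x + y = 23.

2x − y = 15 and 2x + y = 23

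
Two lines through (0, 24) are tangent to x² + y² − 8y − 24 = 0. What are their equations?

3x + y = 24 and 3x − y = −24

Let a tangent through (0, 24) have slope m. Its distance from (0, 4) must equal 2√10:
[m·(0) − (−20)]² = 40(m² + 1)
m² − 9 = 0, so m = −3 or m = 3.
Through (0, 24) these give 3x + y = 24 and 3x − y = −24.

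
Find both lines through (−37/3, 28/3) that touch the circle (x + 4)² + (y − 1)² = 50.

Let a tangent through (−37/3, 28/3) have slope m. Its distance from (−4, 1) must equal 5√2:
(25/3m − (−25/3))² = 50(m² + 1)
7m² + 50m + 7 = 0, so m = −1/7 or m = −7.
Through (−37/3, 28/3) these give x + 7y = 53 and 7x + y = −77.

x + 7y = 53 and 7x + y = −77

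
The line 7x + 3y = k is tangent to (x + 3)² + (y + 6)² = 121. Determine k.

Tangency holds when the distance from the centre (−3, −6) to the line equals the radius 11:
|7·(−3) + 3·(−6) − k| / √58 = 11
|k − (−39)| = 11√58.

k = −39 ± 11√58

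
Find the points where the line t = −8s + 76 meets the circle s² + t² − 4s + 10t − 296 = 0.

(8, 12) and (12, −20)

From the line, t = −8s + 76. Substituting:
65s² − 1300s + 6240 = 0  ⟹  s² − 20s + 96 = 0
s = 12 or s = 8, giving (12, −20) and (8, 12).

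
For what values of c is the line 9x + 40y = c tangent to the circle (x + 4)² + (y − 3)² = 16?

c = −80 or c = 248

Tangency holds when the distance from the centre (−4, 3) to the line equals the radius 4:
|9·(−4) + 40·3 − c| / √1681 = 4
|c − (84)| = 4·41, so c = 248 or c = −80.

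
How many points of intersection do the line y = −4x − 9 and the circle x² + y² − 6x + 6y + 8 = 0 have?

Centre (3, −3), r² = 10. Distance² from centre to line = (18)²/17 = 324/17.
Since d² > r², the line lies outside the circle.

0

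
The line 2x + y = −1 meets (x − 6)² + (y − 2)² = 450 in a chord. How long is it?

18√5

From the line, y = −2x − 1. Substituting:
5x² − 405 = 0  ⟹  x² − 81 = 0
x = 9 or x = −9, giving (9, −19) and (−9, 17).
Chord length = distance between (9, −19) and (−9, 17) = √1620 = 18√5.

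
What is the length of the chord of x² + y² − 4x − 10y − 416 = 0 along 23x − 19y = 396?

Express y = (−396 + 23x)/19 and substitute into the circle:
890x² − 24030x + 81880 = 0  ⟹  x² − 27x + 92 = 0
x = 23 or x = 4, giving (23, 7) and (4, −16).
Chord length = distance between (23, 7) and (4, −16) = √890 = √890.

√890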